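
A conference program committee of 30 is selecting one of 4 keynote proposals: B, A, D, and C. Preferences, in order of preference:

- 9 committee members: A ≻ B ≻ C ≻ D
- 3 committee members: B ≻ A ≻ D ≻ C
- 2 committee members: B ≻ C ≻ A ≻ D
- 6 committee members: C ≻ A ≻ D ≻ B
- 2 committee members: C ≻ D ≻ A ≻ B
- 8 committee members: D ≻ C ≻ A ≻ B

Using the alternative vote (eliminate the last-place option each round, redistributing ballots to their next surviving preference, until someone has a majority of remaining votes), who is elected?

Round 1: B 5, A 9, D 8, C 8. Eliminate B.
Round 2: A 12, D 8, C 10. Eliminate D.
Round 3: A 12, C 18. C has a majority.

C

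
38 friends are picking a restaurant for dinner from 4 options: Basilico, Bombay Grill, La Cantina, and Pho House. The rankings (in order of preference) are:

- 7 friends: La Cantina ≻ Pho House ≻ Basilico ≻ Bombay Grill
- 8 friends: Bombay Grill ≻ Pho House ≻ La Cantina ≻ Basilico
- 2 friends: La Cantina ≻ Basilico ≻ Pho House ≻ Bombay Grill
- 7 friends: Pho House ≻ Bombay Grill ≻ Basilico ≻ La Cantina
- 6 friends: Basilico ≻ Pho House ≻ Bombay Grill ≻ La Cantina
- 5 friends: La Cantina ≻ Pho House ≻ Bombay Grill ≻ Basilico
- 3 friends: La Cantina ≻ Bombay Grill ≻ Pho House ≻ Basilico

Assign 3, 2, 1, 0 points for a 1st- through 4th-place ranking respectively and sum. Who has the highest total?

Pho House

Basilico: 7·1 + 8·0 + 2·2 + 7·1 + 6·3 + 5·0 + 3·0 = 36
Bombay Grill: 7·0 + 8·3 + 2·0 + 7·2 + 6·1 + 5·1 + 3·2 = 55
La Cantina: 7·3 + 8·1 + 2·3 + 7·0 + 6·0 + 5·3 + 3·3 = 59
Pho House: 7·2 + 8·2 + 2·1 + 7·3 + 6·2 + 5·2 + 3·1 = 78
Pho House has the highest Borda score (78).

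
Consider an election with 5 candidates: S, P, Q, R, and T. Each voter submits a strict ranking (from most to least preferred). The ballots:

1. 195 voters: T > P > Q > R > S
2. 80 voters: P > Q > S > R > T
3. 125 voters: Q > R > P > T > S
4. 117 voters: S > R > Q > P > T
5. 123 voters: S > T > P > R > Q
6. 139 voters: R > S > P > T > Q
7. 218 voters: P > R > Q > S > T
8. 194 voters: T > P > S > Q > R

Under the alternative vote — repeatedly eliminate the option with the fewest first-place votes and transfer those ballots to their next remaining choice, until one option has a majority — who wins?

R

Round 1: S 240, P 298, Q 125, R 139, T 389. Eliminate Q.
Round 2: S 240, P 298, R 264, T 389. Eliminate S.
Round 3: P 298, R 381, T 512. Eliminate P.
Round 4: R 679, T 512. R has a majority.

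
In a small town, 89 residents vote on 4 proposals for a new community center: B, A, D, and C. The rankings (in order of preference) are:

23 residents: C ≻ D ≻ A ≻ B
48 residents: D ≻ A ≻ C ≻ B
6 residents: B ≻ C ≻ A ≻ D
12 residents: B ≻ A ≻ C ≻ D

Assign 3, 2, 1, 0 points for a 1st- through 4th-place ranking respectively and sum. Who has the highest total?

D

B: 23·0 + 48·0 + 6·3 + 12·3 = 54
A: 23·1 + 48·2 + 6·1 + 12·2 = 149
D: 23·2 + 48·3 + 6·0 + 12·0 = 190
C: 23·3 + 48·1 + 6·2 + 12·1 = 141
D has the highest Borda score (190).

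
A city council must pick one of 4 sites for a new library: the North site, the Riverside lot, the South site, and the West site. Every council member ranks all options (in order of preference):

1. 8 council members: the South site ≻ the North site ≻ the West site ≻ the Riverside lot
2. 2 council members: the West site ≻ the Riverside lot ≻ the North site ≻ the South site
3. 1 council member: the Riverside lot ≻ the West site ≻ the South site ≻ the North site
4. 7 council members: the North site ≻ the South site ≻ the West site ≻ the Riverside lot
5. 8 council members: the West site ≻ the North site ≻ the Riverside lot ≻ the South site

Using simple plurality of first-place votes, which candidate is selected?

First-place votes: the North site 7, the Riverside lot 1, the South site 8, the West site 10.
the West site has the most first-place votes.

the West site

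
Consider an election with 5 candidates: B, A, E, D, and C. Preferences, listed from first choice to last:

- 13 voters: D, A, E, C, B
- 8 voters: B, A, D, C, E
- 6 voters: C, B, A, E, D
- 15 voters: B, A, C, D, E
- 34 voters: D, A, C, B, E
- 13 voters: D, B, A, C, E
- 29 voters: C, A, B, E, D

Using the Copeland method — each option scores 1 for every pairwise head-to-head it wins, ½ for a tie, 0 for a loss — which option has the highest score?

D

B: beats E; loses to A, D, and C → score 1.
A: beats B, E, and C; loses to D → score 3.
E: loses to B, A, D, and C → score 0.
D: beats B, A, E, and C → score 4.
C: beats B and E; loses to A and D → score 2.
D has the best pairwise record.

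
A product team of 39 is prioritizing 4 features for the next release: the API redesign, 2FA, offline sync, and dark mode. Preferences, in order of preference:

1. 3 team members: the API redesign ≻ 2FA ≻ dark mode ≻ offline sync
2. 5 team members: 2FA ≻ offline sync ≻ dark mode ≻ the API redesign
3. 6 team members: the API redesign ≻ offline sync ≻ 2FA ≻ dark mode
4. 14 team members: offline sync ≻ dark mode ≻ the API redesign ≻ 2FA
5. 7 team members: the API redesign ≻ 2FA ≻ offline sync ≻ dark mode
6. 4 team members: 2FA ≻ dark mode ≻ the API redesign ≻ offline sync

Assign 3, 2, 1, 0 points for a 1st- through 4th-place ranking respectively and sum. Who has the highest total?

offline sync

the API redesign: 3·3 + 5·0 + 6·3 + 14·1 + 7·3 + 4·1 = 66
2FA: 3·2 + 5·3 + 6·1 + 14·0 + 7·2 + 4·3 = 53
offline sync: 3·0 + 5·2 + 6·2 + 14·3 + 7·1 + 4·0 = 71
dark mode: 3·1 + 5·1 + 6·0 + 14·2 + 7·0 + 4·2 = 44
offline sync has the highest Borda score (71).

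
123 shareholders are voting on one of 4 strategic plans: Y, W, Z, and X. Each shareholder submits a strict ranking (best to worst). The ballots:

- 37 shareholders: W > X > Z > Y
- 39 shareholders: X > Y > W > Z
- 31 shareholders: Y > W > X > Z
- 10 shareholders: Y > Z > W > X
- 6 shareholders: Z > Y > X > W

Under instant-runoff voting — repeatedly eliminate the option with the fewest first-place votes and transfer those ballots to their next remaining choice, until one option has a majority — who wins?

Round 1: Y 41, W 37, Z 6, X 39. Eliminate Z.
Round 2: Y 47, W 37, X 39. Eliminate W.
Round 3: Y 47, X 76. X has a majority.

X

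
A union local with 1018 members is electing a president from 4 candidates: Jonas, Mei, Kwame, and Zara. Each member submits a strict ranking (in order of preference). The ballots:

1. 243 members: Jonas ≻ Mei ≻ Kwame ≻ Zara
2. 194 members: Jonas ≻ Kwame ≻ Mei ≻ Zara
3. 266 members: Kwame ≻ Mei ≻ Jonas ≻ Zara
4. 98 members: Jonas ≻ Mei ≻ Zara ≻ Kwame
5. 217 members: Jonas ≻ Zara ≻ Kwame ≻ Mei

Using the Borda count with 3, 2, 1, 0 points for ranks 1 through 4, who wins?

Jonas

Jonas: 243·3 + 194·3 + 266·1 + 98·3 + 217·3 = 2522
Mei: 243·2 + 194·1 + 266·2 + 98·2 + 217·0 = 1408
Kwame: 243·1 + 194·2 + 266·3 + 98·0 + 217·1 = 1646
Zara: 243·0 + 194·0 + 266·0 + 98·1 + 217·2 = 532
Jonas has the highest Borda score (2522).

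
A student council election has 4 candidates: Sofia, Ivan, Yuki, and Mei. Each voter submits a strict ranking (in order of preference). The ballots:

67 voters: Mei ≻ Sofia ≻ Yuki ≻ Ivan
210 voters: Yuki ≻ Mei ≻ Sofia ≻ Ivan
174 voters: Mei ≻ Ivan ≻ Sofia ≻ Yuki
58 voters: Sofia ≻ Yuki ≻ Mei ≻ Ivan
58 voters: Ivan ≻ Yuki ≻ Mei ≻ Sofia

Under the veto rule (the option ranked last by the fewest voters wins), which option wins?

Last-place votes: Sofia 58, Ivan 335, Yuki 174, Mei 0.
Mei is ranked last by the fewest voters, so Mei wins.

Mei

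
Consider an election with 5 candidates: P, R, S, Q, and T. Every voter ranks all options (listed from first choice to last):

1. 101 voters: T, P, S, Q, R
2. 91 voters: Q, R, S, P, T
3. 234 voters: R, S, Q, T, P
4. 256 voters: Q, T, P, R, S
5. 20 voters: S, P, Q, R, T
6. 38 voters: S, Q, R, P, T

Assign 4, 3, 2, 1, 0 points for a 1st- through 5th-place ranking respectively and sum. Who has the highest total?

P: 101·3 + 91·1 + 234·0 + 256·2 + 20·3 + 38·1 = 1004
R: 101·0 + 91·3 + 234·4 + 256·1 + 20·1 + 38·2 = 1561
S: 101·2 + 91·2 + 234·3 + 256·0 + 20·4 + 38·4 = 1318
Q: 101·1 + 91·4 + 234·2 + 256·4 + 20·2 + 38·3 = 2111
T: 101·4 + 91·0 + 234·1 + 256·3 + 20·0 + 38·0 = 1406
Q has the highest Borda score (2111).

Q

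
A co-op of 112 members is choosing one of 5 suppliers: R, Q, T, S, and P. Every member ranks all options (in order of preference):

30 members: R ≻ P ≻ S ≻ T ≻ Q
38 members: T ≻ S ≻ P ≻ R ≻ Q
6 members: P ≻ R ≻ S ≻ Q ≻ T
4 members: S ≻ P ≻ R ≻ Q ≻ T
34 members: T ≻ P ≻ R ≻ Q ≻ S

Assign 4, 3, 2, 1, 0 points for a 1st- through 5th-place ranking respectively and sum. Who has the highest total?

T

R: 30·4 + 38·1 + 6·3 + 4·2 + 34·2 = 252
Q: 30·0 + 38·0 + 6·1 + 4·1 + 34·1 = 44
T: 30·1 + 38·4 + 6·0 + 4·0 + 34·4 = 318
S: 30·2 + 38·3 + 6·2 + 4·4 + 34·0 = 202
P: 30·3 + 38·2 + 6·4 + 4·3 + 34·3 = 304
T has the highest Borda score (318).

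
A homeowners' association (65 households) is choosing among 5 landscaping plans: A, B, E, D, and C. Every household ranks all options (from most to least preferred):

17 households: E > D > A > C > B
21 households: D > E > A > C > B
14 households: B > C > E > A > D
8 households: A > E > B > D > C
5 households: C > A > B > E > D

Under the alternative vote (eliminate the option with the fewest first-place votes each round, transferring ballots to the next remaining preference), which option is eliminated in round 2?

A

Round 1: A 8, B 14, E 17, D 21, C 5. Eliminate C.
Round 2: A 13, B 14, E 17, D 21. Eliminate A.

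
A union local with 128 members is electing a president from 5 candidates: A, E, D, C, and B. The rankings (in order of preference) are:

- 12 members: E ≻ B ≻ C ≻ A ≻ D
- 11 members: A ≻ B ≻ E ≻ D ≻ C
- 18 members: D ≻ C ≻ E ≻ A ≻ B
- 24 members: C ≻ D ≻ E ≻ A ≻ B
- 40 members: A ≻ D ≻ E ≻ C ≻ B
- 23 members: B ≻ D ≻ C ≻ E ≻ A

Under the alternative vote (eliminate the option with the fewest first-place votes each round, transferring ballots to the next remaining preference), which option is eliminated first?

E

Round 1: A 51, E 12, D 18, C 24, B 23. Eliminate E.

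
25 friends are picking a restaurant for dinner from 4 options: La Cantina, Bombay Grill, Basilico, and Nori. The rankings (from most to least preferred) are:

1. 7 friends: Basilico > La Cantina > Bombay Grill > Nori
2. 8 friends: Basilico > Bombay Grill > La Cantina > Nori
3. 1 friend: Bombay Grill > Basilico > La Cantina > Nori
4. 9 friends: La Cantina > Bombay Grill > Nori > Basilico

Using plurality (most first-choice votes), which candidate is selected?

Basilico

First-place votes: La Cantina 9, Bombay Grill 1, Basilico 15, Nori 0.
Basilico has the most first-place votes.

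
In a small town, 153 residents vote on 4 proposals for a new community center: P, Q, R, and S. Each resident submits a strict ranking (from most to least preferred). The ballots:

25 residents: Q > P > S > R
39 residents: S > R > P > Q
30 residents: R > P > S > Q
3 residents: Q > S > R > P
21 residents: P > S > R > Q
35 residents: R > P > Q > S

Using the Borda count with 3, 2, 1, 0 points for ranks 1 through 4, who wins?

R

P: 25·2 + 39·1 + 30·2 + 3·0 + 21·3 + 35·2 = 282
Q: 25·3 + 39·0 + 30·0 + 3·3 + 21·0 + 35·1 = 119
R: 25·0 + 39·2 + 30·3 + 3·1 + 21·1 + 35·3 = 297
S: 25·1 + 39·3 + 30·1 + 3·2 + 21·2 + 35·0 = 220
R has the highest Borda score (297).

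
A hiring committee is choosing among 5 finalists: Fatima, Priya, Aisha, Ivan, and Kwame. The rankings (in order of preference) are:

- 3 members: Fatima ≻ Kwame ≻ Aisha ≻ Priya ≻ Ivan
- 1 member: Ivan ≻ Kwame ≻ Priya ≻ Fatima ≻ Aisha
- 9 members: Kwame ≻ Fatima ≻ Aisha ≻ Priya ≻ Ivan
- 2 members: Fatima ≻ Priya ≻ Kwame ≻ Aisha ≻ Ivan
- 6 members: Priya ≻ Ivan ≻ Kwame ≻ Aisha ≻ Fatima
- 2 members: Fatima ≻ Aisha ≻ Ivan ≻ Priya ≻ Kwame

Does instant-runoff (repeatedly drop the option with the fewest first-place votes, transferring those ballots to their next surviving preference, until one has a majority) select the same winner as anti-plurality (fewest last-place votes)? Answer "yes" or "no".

no

Instant-runoff — R1 Fatima 7, Priya 6, Aisha 0, Ivan 1, Kwame 9 (Aisha out); R2 Fatima 7, Priya 6, Ivan 1, Kwame 9 (Ivan out); R3 Fatima 7, Priya 6, Kwame 10 (Priya out); R4 Fatima 7, Kwame 16 (Kwame winner). Winner: Kwame.
Anti-plurality — last-place votes: Fatima 6, Priya 0, Aisha 1, Ivan 14, Kwame 2. Winner: Priya.
The two methods disagree.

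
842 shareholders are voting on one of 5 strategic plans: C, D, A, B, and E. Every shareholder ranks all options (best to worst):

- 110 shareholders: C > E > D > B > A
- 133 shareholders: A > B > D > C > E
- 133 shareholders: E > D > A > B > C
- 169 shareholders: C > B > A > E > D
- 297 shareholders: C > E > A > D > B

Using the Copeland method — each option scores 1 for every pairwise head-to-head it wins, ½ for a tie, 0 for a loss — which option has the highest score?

C

C: beats D, A, B, and E → score 4.
D: beats B; loses to C, A, and E → score 1.
A: beats D and B; loses to C and E → score 2.
B: loses to C, D, A, and E → score 0.
E: beats D, A, and B; loses to C → score 3.
C has the best pairwise record.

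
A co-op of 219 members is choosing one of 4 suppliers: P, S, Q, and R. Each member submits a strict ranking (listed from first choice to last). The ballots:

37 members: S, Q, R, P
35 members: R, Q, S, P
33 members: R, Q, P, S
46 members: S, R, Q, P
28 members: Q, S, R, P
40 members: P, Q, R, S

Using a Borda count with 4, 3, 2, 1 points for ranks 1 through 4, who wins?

P: 37·1 + 35·1 + 33·2 + 46·1 + 28·1 + 40·4 = 372
S: 37·4 + 35·2 + 33·1 + 46·4 + 28·3 + 40·1 = 559
Q: 37·3 + 35·3 + 33·3 + 46·2 + 28·4 + 40·3 = 639
R: 37·2 + 35·4 + 33·4 + 46·3 + 28·2 + 40·2 = 620
Q has the highest Borda score (639).

Q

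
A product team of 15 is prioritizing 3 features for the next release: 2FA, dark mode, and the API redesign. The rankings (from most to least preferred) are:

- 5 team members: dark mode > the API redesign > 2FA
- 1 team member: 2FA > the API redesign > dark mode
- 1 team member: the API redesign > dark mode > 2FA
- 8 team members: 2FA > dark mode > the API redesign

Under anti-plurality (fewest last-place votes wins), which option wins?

Last-place votes: 2FA 6, dark mode 1, the API redesign 8.
dark mode is ranked last by the fewest voters, so dark mode wins.

dark mode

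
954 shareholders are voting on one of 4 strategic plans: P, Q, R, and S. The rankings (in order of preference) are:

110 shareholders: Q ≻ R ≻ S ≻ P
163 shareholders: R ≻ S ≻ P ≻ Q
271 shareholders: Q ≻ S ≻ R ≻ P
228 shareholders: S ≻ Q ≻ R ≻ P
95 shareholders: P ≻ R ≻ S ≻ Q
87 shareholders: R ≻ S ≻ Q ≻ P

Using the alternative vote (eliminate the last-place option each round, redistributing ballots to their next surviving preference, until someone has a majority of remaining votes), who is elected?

Q

Round 1: P 95, Q 381, R 250, S 228. Eliminate P.
Round 2: Q 381, R 345, S 228. Eliminate S.
Round 3: Q 609, R 345. Q has a majority.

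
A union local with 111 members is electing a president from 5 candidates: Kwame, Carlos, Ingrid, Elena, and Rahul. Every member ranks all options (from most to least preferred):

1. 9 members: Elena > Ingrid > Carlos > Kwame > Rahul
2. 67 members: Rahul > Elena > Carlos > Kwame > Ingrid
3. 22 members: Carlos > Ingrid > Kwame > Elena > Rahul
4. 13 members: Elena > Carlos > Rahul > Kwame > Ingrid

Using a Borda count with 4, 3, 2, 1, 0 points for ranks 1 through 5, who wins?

Kwame: 9·1 + 67·1 + 22·2 + 13·1 = 133
Carlos: 9·2 + 67·2 + 22·4 + 13·3 = 279
Ingrid: 9·3 + 67·0 + 22·3 + 13·0 = 93
Elena: 9·4 + 67·3 + 22·1 + 13·4 = 311
Rahul: 9·0 + 67·4 + 22·0 + 13·2 = 294
Elena has the highest Borda score (311).

Elena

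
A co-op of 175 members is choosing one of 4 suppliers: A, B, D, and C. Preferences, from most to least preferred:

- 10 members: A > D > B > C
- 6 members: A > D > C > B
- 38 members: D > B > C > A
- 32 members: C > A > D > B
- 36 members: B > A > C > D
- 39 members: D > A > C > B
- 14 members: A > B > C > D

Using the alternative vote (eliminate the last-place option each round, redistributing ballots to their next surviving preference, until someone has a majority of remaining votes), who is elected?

D

Round 1: A 30, B 36, D 77, C 32. Eliminate A.
Round 2: B 50, D 93, C 32. D has a majority.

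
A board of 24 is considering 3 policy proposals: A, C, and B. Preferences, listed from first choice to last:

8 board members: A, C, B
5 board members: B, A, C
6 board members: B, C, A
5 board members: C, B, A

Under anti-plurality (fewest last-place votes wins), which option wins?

Last-place votes: A 11, C 5, B 8.
C is ranked last by the fewest voters, so C wins.

C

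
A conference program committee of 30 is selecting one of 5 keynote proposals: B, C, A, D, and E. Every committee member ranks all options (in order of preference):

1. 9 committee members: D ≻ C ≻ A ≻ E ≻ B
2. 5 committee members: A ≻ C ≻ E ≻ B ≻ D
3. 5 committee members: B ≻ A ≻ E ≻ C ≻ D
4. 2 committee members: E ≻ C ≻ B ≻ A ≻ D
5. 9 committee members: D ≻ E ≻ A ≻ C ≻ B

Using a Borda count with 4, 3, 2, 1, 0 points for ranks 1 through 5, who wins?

B: 9·0 + 5·1 + 5·4 + 2·2 + 9·0 = 29
C: 9·3 + 5·3 + 5·1 + 2·3 + 9·1 = 62
A: 9·2 + 5·4 + 5·3 + 2·1 + 9·2 = 73
D: 9·4 + 5·0 + 5·0 + 2·0 + 9·4 = 72
E: 9·1 + 5·2 + 5·2 + 2·4 + 9·3 = 64
A has the highest Borda score (73).

A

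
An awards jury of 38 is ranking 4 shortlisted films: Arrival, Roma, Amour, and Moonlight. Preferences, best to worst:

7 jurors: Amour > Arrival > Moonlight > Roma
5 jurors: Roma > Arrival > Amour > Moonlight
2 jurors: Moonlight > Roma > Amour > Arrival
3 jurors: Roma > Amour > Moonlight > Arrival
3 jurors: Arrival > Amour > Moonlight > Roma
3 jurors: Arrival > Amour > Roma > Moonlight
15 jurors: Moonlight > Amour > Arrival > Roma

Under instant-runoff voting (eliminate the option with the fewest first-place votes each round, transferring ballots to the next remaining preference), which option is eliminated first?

Arrival

Round 1: Arrival 6, Roma 8, Amour 7, Moonlight 17. Eliminate Arrival.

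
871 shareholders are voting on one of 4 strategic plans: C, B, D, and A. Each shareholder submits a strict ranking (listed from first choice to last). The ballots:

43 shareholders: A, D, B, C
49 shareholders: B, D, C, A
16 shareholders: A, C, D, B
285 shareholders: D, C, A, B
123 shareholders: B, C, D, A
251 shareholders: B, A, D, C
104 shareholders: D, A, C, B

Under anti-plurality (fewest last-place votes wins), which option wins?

Last-place votes: C 294, B 405, D 0, A 172.
D is ranked last by the fewest voters, so D wins.

D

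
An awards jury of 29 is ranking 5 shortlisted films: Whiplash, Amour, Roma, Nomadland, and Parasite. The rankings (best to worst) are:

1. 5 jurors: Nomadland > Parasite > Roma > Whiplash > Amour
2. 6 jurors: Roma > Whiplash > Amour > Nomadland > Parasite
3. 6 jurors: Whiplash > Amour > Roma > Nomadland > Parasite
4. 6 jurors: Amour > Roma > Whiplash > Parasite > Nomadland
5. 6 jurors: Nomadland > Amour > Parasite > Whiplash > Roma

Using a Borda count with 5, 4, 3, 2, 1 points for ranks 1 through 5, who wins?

Amour

Whiplash: 5·2 + 6·4 + 6·5 + 6·3 + 6·2 = 94
Amour: 5·1 + 6·3 + 6·4 + 6·5 + 6·4 = 101
Roma: 5·3 + 6·5 + 6·3 + 6·4 + 6·1 = 93
Nomadland: 5·5 + 6·2 + 6·2 + 6·1 + 6·5 = 85
Parasite: 5·4 + 6·1 + 6·1 + 6·2 + 6·3 = 62
Amour has the highest Borda score (101).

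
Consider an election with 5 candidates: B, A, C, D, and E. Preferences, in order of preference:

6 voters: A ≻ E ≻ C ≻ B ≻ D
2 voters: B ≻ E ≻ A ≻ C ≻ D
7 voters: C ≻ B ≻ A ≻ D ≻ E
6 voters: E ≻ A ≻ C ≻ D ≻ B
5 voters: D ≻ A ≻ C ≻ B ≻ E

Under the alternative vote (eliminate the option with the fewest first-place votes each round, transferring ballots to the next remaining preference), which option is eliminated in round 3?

Round 1: B 2, A 6, C 7, D 5, E 6. Eliminate B.
Round 2: A 6, C 7, D 5, E 8. Eliminate D.
Round 3: A 11, C 7, E 8. Eliminate C.

C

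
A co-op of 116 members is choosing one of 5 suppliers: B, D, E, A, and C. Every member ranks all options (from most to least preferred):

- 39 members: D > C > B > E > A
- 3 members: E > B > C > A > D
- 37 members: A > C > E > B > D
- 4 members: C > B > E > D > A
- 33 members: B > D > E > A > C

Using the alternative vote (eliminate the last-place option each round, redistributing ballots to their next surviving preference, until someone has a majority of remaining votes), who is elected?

Round 1: B 33, D 39, E 3, A 37, C 4. Eliminate E.
Round 2: B 36, D 39, A 37, C 4. Eliminate C.
Round 3: B 40, D 39, A 37. Eliminate A.
Round 4: B 77, D 39. B has a majority.

B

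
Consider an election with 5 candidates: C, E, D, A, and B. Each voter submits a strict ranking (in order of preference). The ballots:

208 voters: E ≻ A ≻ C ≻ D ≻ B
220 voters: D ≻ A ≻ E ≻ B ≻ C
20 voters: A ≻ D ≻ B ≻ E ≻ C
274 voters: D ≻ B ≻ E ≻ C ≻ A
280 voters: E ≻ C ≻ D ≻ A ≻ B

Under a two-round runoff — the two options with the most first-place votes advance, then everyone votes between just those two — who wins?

D

Round 1 first-place votes: C 0, E 488, D 494, A 20, B 0.
D and E advance.
Runoff: D is preferred to E by 514 voters; E by 488.
D wins the runoff.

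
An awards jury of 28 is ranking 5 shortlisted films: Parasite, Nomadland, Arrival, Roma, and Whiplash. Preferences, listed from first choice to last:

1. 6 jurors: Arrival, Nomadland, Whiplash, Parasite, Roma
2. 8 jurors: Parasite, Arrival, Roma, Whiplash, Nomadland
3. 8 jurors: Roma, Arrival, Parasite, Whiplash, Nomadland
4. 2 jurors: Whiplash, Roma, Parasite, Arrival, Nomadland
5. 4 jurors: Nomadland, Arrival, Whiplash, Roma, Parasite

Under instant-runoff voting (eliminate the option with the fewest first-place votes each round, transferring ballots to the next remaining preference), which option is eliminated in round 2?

Nomadland

Round 1: Parasite 8, Nomadland 4, Arrival 6, Roma 8, Whiplash 2. Eliminate Whiplash.
Round 2: Parasite 8, Nomadland 4, Arrival 6, Roma 10. Eliminate Nomadland.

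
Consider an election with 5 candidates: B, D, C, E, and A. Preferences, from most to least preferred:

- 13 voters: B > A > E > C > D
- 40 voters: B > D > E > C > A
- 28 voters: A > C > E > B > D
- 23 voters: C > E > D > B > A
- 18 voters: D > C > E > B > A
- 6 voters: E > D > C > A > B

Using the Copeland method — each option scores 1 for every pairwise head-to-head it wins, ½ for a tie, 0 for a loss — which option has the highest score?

B: beats D and A; loses to C and E → score 2.
D: beats A; ties C; loses to B and E → score 1.5.
C: beats B, E, and A; ties D → score 3.5.
E: beats B, D, and A; loses to C → score 3.
A: loses to B, D, C, and E → score 0.
C has the best pairwise record.

C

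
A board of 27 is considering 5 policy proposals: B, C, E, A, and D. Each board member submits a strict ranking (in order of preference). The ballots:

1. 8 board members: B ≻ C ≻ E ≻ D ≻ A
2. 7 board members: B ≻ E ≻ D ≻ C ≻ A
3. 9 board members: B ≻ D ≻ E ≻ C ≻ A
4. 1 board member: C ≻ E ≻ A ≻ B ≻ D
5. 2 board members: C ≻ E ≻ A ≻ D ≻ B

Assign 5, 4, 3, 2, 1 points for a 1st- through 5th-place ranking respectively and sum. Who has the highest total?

B: 8·5 + 7·5 + 9·5 + 1·2 + 2·1 = 124
C: 8·4 + 7·2 + 9·2 + 1·5 + 2·5 = 79
E: 8·3 + 7·4 + 9·3 + 1·4 + 2·4 = 91
A: 8·1 + 7·1 + 9·1 + 1·3 + 2·3 = 33
D: 8·2 + 7·3 + 9·4 + 1·1 + 2·2 = 78
B has the highest Borda score (124).

B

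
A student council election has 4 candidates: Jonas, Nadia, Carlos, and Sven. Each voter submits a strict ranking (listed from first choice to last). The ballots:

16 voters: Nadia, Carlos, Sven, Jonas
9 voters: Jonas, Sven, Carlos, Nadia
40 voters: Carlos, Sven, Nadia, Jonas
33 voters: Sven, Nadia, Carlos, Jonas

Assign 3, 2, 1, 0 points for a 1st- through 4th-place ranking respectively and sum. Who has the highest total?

Jonas: 16·0 + 9·3 + 40·0 + 33·0 = 27
Nadia: 16·3 + 9·0 + 40·1 + 33·2 = 154
Carlos: 16·2 + 9·1 + 40·3 + 33·1 = 194
Sven: 16·1 + 9·2 + 40·2 + 33·3 = 213
Sven has the highest Borda score (213).

Sven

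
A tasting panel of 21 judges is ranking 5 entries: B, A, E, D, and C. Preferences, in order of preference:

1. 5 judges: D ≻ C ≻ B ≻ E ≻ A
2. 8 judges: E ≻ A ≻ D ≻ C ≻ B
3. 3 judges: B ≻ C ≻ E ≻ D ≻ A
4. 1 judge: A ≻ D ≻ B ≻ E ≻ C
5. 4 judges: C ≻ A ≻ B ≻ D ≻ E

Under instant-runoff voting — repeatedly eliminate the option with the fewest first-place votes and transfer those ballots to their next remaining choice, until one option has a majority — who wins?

Round 1: B 3, A 1, E 8, D 5, C 4. Eliminate A.
Round 2: B 3, E 8, D 6, C 4. Eliminate B.
Round 3: E 8, D 6, C 7. Eliminate D.
Round 4: E 9, C 12. C has a majority.

C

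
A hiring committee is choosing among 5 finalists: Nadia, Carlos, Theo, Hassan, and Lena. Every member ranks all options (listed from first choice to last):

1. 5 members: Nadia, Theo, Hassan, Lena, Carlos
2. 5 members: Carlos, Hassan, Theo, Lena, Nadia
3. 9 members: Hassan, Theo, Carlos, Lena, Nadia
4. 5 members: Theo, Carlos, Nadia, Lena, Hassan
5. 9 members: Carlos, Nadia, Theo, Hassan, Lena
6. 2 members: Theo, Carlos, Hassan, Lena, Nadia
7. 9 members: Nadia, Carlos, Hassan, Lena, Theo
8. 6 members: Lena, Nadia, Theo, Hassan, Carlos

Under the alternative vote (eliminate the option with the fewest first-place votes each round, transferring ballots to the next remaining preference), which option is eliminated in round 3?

Round 1: Nadia 14, Carlos 14, Theo 7, Hassan 9, Lena 6. Eliminate Lena.
Round 2: Nadia 20, Carlos 14, Theo 7, Hassan 9. Eliminate Theo.
Round 3: Nadia 20, Carlos 21, Hassan 9. Eliminate Hassan.

Hassan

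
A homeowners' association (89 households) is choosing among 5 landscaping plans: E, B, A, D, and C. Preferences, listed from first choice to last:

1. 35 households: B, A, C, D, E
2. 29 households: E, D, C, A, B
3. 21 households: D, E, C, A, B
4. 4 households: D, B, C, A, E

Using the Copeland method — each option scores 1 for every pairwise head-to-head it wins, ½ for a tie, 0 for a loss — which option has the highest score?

D

E: beats B, A, and C; loses to D → score 3.
B: loses to E, A, D, and C → score 0.
A: beats B; loses to E, D, and C → score 1.
D: beats E, B, A, and C → score 4.
C: beats B and A; loses to E and D → score 2.
D has the best pairwise record.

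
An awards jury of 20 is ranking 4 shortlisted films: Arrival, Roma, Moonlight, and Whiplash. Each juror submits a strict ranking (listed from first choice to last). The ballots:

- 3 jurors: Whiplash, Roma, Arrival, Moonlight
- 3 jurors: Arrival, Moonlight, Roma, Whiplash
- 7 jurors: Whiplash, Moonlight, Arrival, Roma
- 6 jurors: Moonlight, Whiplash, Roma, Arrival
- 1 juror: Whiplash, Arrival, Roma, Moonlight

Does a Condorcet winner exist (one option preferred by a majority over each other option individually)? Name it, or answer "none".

Whiplash vs Arrival: 17–3 for Whiplash.
Whiplash vs Roma: 17–3 for Whiplash.
Whiplash vs Moonlight: 11–9 for Whiplash.
Whiplash beats every other option head-to-head.

Whiplash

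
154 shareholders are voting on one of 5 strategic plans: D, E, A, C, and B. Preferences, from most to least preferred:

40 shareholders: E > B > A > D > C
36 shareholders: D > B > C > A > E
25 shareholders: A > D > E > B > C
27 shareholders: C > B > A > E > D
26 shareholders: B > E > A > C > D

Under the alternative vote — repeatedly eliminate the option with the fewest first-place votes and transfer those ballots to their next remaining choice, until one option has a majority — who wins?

Round 1: D 36, E 40, A 25, C 27, B 26. Eliminate A.
Round 2: D 61, E 40, C 27, B 26. Eliminate B.
Round 3: D 61, E 66, C 27. Eliminate C.
Round 4: D 61, E 93. E has a majority.

E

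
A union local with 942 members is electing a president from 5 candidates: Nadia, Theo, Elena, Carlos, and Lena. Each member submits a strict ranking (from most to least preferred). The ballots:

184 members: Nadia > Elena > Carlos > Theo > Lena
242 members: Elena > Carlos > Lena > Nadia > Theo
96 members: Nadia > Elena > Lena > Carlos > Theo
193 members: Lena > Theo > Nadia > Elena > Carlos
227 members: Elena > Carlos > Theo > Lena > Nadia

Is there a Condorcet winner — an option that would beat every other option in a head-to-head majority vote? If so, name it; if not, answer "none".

Checking pairwise contests:
Lena beats Nadia 662–280.
Nadia beats Theo 522–420.
Nadia beats Elena 473–469.
Nadia beats Carlos 473–469.
Elena beats Lena 749–193.
Every option loses at least one head-to-head, so there is no Condorcet winner.

none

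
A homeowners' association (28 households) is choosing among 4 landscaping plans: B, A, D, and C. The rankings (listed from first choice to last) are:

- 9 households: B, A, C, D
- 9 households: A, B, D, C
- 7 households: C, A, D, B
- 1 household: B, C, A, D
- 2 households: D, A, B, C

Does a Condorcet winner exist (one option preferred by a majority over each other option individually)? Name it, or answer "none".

A vs B: 18–10 for A.
A vs D: 26–2 for A.
A vs C: 20–8 for A.
A beats every other option head-to-head.

A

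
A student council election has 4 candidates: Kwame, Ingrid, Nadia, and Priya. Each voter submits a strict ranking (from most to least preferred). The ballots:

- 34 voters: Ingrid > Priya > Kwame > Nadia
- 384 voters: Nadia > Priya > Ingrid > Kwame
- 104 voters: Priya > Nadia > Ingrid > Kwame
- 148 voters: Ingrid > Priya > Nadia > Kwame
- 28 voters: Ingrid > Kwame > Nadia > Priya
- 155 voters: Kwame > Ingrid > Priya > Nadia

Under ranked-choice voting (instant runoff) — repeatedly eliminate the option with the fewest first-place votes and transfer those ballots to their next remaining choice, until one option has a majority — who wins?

Round 1: Kwame 155, Ingrid 210, Nadia 384, Priya 104. Eliminate Priya.
Round 2: Kwame 155, Ingrid 210, Nadia 488. Nadia has a majority.

Nadia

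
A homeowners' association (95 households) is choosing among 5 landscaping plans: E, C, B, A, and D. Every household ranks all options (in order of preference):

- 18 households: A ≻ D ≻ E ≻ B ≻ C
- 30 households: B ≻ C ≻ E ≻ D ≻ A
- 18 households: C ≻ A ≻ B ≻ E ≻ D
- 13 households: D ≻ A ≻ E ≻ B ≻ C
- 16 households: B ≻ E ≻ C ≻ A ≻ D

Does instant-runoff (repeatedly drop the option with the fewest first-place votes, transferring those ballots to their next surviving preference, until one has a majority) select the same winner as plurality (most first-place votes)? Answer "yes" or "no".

no

Instant-runoff — R1 E 0, C 18, B 46, A 18, D 13 (E out); R2 C 18, B 46, A 18, D 13 (D out); R3 C 18, B 46, A 31 (C out); R4 B 46, A 49 (A winner). Winner: A.
Plurality — first-place votes: E 0, C 18, B 46, A 18, D 13. Winner: B.
The two methods disagree.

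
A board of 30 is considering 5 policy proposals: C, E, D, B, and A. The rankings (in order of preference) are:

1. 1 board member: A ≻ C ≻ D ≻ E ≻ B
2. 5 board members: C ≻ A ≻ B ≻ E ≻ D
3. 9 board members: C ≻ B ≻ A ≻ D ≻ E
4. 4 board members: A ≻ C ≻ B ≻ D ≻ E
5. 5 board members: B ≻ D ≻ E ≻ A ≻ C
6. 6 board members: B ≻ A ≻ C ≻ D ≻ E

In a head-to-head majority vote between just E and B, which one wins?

B

Voters preferring E to B: 1; preferring B to E: 29.
B wins the head-to-head.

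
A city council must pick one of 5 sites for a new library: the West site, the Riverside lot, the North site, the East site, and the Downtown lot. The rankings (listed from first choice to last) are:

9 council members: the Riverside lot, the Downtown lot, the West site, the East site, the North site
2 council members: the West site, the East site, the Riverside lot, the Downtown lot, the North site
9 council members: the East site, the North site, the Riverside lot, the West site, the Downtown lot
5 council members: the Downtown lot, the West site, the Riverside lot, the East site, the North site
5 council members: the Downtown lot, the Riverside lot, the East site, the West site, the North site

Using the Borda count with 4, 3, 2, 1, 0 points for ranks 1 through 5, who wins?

the Riverside lot

the West site: 9·2 + 2·4 + 9·1 + 5·3 + 5·1 = 55
the Riverside lot: 9·4 + 2·2 + 9·2 + 5·2 + 5·3 = 83
the North site: 9·0 + 2·0 + 9·3 + 5·0 + 5·0 = 27
the East site: 9·1 + 2·3 + 9·4 + 5·1 + 5·2 = 66
the Downtown lot: 9·3 + 2·1 + 9·0 + 5·4 + 5·4 = 69
the Riverside lot has the highest Borda score (83).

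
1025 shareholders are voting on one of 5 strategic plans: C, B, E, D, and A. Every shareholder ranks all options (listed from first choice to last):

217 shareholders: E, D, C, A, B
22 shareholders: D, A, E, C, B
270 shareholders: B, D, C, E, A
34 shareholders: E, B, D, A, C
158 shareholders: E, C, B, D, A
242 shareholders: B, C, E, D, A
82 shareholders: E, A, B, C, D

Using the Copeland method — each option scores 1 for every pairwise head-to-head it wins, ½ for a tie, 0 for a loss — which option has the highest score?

E

C: beats A; loses to B, E, and D → score 1.
B: beats C, D, and A; loses to E → score 3.
E: beats C, B, D, and A → score 4.
D: beats C and A; loses to B and E → score 2.
A: loses to C, B, E, and D → score 0.
E has the best pairwise record.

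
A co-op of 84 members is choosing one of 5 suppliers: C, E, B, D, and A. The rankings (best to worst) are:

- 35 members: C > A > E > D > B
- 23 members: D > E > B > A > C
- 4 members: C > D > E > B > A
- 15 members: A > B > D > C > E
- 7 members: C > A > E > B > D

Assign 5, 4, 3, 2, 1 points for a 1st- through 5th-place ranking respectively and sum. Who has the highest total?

A

C: 35·5 + 23·1 + 4·5 + 15·2 + 7·5 = 283
E: 35·3 + 23·4 + 4·3 + 15·1 + 7·3 = 245
B: 35·1 + 23·3 + 4·2 + 15·4 + 7·2 = 186
D: 35·2 + 23·5 + 4·4 + 15·3 + 7·1 = 253
A: 35·4 + 23·2 + 4·1 + 15·5 + 7·4 = 293
A has the highest Borda score (293).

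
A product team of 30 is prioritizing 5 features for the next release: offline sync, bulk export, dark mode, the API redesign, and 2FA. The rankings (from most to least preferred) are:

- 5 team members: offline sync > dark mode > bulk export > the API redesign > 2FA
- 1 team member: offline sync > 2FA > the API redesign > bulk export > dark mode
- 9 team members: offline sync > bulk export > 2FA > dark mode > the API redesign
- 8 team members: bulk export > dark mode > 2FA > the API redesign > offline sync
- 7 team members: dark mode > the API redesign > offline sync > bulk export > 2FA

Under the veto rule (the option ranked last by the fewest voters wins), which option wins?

bulk export

Last-place votes: offline sync 8, bulk export 0, dark mode 1, the API redesign 9, 2FA 12.
bulk export is ranked last by the fewest voters, so bulk export wins.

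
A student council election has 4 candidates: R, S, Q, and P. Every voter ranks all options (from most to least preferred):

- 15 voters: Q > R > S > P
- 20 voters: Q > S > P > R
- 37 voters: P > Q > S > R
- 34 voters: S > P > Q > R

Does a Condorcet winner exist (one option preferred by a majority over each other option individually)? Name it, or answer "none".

none

Checking pairwise contests:
S beats R 91–15.
Q beats S 72–34.
P beats Q 71–35.
S beats P 69–37.
Every option loses at least one head-to-head, so there is no Condorcet winner.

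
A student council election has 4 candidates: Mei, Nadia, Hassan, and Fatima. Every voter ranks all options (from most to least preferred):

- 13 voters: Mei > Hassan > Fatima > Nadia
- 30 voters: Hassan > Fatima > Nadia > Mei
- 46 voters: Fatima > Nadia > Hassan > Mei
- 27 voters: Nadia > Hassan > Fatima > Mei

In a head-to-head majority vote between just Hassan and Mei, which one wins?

Voters preferring Hassan to Mei: 103; preferring Mei to Hassan: 13.
Hassan wins the head-to-head.

Hassan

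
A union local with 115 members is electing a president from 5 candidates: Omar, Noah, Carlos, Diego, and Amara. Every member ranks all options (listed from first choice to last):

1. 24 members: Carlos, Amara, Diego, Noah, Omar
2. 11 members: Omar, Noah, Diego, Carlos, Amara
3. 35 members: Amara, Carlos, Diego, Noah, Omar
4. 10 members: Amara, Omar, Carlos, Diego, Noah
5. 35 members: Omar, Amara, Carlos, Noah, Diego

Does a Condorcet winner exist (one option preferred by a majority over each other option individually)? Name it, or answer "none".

Amara vs Omar: 69–46 for Amara.
Amara vs Noah: 104–11 for Amara.
Amara vs Carlos: 80–35 for Amara.
Amara vs Diego: 104–11 for Amara.
Amara beats every other option head-to-head.

Amara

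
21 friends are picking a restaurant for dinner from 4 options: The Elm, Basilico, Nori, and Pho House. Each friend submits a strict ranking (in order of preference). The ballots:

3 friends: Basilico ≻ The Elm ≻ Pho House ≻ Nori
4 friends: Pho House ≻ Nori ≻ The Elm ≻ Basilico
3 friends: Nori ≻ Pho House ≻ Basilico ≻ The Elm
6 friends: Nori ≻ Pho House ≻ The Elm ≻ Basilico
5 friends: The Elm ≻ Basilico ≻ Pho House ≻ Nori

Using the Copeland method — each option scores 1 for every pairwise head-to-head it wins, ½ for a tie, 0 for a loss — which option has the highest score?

Pho House

The Elm: beats Basilico; loses to Nori and Pho House → score 1.
Basilico: loses to The Elm, Nori, and Pho House → score 0.
Nori: beats The Elm and Basilico; loses to Pho House → score 2.
Pho House: beats The Elm, Basilico, and Nori → score 3.
Pho House has the best pairwise record.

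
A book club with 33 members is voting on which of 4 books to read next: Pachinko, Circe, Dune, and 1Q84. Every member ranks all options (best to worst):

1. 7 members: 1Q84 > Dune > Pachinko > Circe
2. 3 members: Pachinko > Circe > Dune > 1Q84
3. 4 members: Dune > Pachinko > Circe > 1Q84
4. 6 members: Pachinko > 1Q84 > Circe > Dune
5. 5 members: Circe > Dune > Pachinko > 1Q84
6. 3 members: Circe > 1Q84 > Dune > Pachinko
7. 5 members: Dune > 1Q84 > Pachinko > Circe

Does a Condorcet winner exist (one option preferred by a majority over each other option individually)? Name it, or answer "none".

Checking pairwise contests:
Dune beats Pachinko 24–9.
Pachinko beats Circe 25–8.
Circe beats Dune 17–16.
Pachinko beats 1Q84 18–15.
Every option loses at least one head-to-head, so there is no Condorcet winner.

none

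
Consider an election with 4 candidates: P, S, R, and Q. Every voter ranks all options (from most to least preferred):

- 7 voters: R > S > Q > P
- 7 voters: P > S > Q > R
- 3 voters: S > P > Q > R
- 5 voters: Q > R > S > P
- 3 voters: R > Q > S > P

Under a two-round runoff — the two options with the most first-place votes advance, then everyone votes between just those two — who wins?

R

Round 1 first-place votes: P 7, S 3, R 10, Q 5.
R and P advance.
Runoff: R is preferred to P by 15 voters; P by 10.
R wins the runoff.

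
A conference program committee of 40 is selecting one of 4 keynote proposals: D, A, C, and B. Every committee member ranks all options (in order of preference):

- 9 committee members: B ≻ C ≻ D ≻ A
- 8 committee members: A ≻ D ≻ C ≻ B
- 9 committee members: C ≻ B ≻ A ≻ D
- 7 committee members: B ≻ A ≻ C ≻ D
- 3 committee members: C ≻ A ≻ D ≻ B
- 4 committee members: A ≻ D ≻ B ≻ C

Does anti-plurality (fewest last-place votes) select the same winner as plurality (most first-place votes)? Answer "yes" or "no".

Anti-plurality — last-place votes: D 16, A 9, C 4, B 11. Winner: C.
Plurality — first-place votes: D 0, A 12, C 12, B 16. Winner: B.
The two methods disagree.

no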